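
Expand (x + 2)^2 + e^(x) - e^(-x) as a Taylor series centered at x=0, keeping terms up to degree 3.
x^3/3 + x^2 + 6·x + 4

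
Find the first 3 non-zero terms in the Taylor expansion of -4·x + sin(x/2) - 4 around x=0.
-x^3/48 - 7·x/2 - 4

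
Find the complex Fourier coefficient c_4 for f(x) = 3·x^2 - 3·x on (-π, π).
Compute the real Fourier coefficients first: a_4 = 3/4, b_4 = 3/2.
Then c_4 = (a_4 − i·b_4)/2 = 3/8 - 3·i/4.

Final answer: 3/8 - 3·i/4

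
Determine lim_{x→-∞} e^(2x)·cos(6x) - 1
Evaluate the dominant behaviour as x → -∞; each term tends to a finite value or vanishes.
Limit = -1.

Final answer: -1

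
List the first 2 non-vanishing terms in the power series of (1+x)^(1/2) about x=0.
x/2 + 1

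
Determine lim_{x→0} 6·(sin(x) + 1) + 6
Direct substitution at x = 0 gives 12.

Final answer: 12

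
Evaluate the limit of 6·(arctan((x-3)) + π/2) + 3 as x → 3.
Direct substitution at x = 3 gives 3 + 3·π.

Final answer: 3 + 3·π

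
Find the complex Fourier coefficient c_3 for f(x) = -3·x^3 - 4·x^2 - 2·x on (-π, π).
Compute the real Fourier coefficients first: a_3 = 16/9, b_3 = -2·π^2.
Then c_3 = (a_3 − i·b_3)/2 = 8/9 + i·π^2.

Final answer: 8/9 + i·π^2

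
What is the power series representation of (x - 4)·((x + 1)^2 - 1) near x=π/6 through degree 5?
-4·π/3 - π^2/18 + π^3/216 + (-8 - 2·π/3 + π^2/12)·(x - π/6) + (-2 + π/2)·(x - π/6)^2 + (x - π/6)^3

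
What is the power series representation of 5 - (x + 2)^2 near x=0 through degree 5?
-x^2 - 4·x + 1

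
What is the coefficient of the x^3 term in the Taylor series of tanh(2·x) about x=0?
Expand to order 3: tanh(2·x) = -8·x^3/3 + 2·x + O(x^4).
The coefficient of x^3 is -8/3.

Final answer: -8/3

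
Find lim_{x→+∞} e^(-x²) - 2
Evaluate the dominant behaviour as x → +∞; each term tends to a finite value or vanishes.
Limit = -2.

Final answer: -2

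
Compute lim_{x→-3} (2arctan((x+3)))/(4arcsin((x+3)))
Both numerator and denominator → 0 as x → -3; this is a 0/0 indeterminate form.
Expand each to leading order near x = -3: numerator ~ 2·(x + 3), denominator ~ 4·(x + 3).
The limit of the ratio is 1/2.

Final answer: 1/2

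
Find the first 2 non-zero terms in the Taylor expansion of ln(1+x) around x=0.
-x^2/2 + x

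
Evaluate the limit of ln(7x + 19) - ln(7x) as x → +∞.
This is an ∞ − ∞ indeterminate form.
Combine the logarithms: ln(7x+19) − ln(7x) = ln((7x+19)/(7x)) = ln(1 + 19/(7x)) → ln(1) = 0.
Limit = 0.

Final answer: 0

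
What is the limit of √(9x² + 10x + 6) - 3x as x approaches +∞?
As x → +∞: multiply by the conjugate to get (10x+6)/(√(9x²+10x+6)+3x); the denominator ~ 6x, so the limit is 10/6 = 5/3.
Limit = 5/3.

Final answer: 5/3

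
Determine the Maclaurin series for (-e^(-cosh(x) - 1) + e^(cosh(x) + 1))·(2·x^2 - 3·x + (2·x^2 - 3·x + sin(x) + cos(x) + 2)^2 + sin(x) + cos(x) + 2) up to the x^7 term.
x^7·(-751·e^(2)/360 + 31·e^(-2)/120) + x^6·(109·e^(-2)/360 + 1673·e^(2)/360) + x^5·(-261·e^(2)/40 - 217·e^(-2)/120) + x^4·(73·e^(-2)/24 + 299·e^(2)/24) + x^3·(-85·e^(2)/6 + e^(-2)/6) + x^2·(-17·e^(-2)/2 + 41·e^(2)/2) + x·(-14·e^(2) + 14·e^(-2)) - 12·e^(-2) + 12·e^(2)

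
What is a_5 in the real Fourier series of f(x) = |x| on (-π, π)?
a_5 = (1/π) ∫_{-π}^{π} f(x)·cos(5x) dx.
Evaluate the integral (use parity and integration by parts as needed): a_5 = -4/(25·π).

Final answer: -4/(25·π)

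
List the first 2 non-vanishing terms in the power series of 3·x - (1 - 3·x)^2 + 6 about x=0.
9·x + 5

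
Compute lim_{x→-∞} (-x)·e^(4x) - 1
The product is a 0·∞ indeterminate form at x → -∞.
Rewrite the product as (-x) / e^(-4x) (an ∞/∞ form) and apply L'Hôpital, or use the standard hierarchy e^(4|x|) ≫ |(-x)| as x → -∞.
The indeterminate product → 0, so the limit = -1.

Final answer: -1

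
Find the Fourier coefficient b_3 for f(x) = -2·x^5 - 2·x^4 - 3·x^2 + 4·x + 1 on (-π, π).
b_3 = (1/π) ∫_{-π}^{π} f(x)·sin(3x) dx.
Evaluate the integral (use parity and integration by parts as needed): b_3 = -4·π^4/3 + 56/81 + 80·π^2/27.

Final answer: -4·π^4/3 + 56/81 + 80·π^2/27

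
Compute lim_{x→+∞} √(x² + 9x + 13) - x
This is an ∞ − ∞ indeterminate form.
Multiply and divide by the conjugate √(x²+9x + 13) + x; the x² terms cancel, leaving (9x + 13)/(√(x²+9x + 13)+x) → 9/2.
Limit = 9/2.

Final answer: 9/2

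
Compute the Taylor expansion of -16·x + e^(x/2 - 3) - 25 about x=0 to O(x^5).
x^4·e^(-3)/384 + x^3·e^(-3)/48 + x^2·e^(-3)/8 + x·(-16 + e^(-3)/2) - 25 + e^(-3)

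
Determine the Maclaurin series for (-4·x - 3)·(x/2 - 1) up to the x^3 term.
-2·x^2 + 5·x/2 + 3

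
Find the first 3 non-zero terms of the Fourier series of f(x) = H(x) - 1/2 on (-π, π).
2·sin(x)/π + 2·sin(3·x)/(3·π) + 2·sin(5·x)/(5·π)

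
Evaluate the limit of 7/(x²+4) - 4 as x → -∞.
Evaluate the dominant behaviour as x → -∞; each term tends to a finite value or vanishes.
Limit = -4.

Final answer: -4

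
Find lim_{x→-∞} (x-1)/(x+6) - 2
Evaluate the dominant behaviour as x → -∞; each term tends to a finite value or vanishes.
Limit = -1.

Final answer: -1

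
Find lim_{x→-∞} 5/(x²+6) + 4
Evaluate the dominant behaviour as x → -∞; each term tends to a finite value or vanishes.
Limit = 4.

Final answer: 4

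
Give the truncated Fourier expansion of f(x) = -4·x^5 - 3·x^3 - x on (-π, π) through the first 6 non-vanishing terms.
(-926 - 8·π^4 + 154·π^2)·sin(x) + (-17·π^2 + 53/2 + 4·π^4)·sin(2·x) + (-8·π^4/3 - 266/81 + 106·π^2/27)·sin(3·x) + (-π^2 + 7/8 + 2·π^4)·sin(4·x) + (-8·π^4/5 - 262/625 + 2·π^2/25)·sin(5·x) + (47/162 + 7·π^2/27 + 4·π^4/3)·sin(6·x)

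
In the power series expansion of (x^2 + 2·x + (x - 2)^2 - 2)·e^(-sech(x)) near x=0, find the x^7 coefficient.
Expand to order 7: (x^2 + 2·x + (x - 2)^2 - 2)·e^(-sech(x)) = -x^7·e^(-1)/360 - 59·x^6·e^(-1)/360 + x^5·e^(-1)/6 + 5·x^4·e^(-1)/6 - x^3·e^(-1) + 3·x^2·e^(-1) - 2·x·e^(-1) + 2·e^(-1) + O(x^8).
The coefficient of x^7 is -e^(-1)/360.

Final answer: -e^(-1)/360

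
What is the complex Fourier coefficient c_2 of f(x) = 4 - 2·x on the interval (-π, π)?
Compute the real Fourier coefficients first: a_2 = 0, b_2 = 2.
Then c_2 = (a_2 − i·b_2)/2 = -i.

Final answer: -i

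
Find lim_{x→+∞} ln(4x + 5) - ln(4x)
This is an ∞ − ∞ indeterminate form.
Combine the logarithms: ln(4x+5) − ln(4x) = ln((4x+5)/(4x)) = ln(1 + 5/(4x)) → ln(1) = 0.
Limit = 0.

Final answer: 0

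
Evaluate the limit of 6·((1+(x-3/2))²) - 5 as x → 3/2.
Direct substitution at x = 3/2 gives 1.

Final answer: 1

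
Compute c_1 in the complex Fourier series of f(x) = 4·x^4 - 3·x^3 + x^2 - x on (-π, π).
Compute the real Fourier coefficients first: a_1 = 188 - 32·π^2, b_1 = 34 - 6·π^2.
Then c_1 = (a_1 − i·b_1)/2 = -16·π^2 + 94 - 17·i + 3·i·π^2.

Final answer: -16·π^2 + 94 - 17·i + 3·i·π^2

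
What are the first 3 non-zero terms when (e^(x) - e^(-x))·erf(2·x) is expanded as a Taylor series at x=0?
499·x^6/(45·√(π)) - 28·x^4/(3·√(π)) + 8·x^2/√(π)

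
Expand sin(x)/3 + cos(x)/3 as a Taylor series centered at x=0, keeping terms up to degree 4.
x^4/72 - x^3/18 - x^2/6 + x/3 + 1/3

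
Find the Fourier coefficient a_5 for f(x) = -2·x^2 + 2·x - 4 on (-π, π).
a_5 = (1/π) ∫_{-π}^{π} f(x)·cos(5x) dx.
Evaluate the integral (use parity and integration by parts as needed): a_5 = 8/25.

Final answer: 8/25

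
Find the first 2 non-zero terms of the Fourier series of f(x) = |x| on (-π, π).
-4·cos(x)/π + π/2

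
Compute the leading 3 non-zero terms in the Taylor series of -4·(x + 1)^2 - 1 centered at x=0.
-4·x^2 - 8·x - 5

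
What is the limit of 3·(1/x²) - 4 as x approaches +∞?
Evaluate the dominant behaviour as x → +∞; each term tends to a finite value or vanishes.
Limit = -4.

Final answer: -4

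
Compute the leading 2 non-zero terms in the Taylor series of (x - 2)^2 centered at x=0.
4 - 4·x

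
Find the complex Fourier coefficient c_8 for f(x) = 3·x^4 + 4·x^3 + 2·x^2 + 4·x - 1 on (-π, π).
Compute the real Fourier coefficients first: a_8 = 23/256 + 3·π^2/8, b_8 = -π^2 - 29/32.
Then c_8 = (a_8 − i·b_8)/2 = 23/512 + 3·π^2/16 + 29·i/64 + i·π^2/2.

Final answer: 23/512 + 3·π^2/16 + 29·i/64 + i·π^2/2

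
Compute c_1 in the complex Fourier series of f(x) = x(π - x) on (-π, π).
Compute the real Fourier coefficients first: a_1 = 4, b_1 = 2·π.
Then c_1 = (a_1 − i·b_1)/2 = 2 - i·π.

Final answer: 2 - i·π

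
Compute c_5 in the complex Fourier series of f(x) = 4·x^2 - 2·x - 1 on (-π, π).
Compute the real Fourier coefficients first: a_5 = -16/25, b_5 = -4/5.
Then c_5 = (a_5 − i·b_5)/2 = -8/25 + 2·i/5.

Final answer: -8/25 + 2·i/5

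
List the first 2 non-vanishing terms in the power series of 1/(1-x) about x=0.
x + 1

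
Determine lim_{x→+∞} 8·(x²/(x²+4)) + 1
Evaluate the dominant behaviour as x → +∞; each term tends to a finite value or vanishes.
Limit = 9.

Final answer: 9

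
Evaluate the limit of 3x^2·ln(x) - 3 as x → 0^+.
The product is a 0·∞ indeterminate form at x → 0⁺.
Rewrite the product as 3·ln(x) / x^(-2) and apply L'Hôpital, or use the standard hierarchy x^(-2) ≫ |ln x| as x → 0⁺.
The indeterminate product → 0, so the limit = -3.

Final answer: -3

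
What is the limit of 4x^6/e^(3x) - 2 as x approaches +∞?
The quotient is an ∞/∞ indeterminate form as x → +∞.
The exponential denominator e^(3x) dominates the polynomial numerator (e^x ≫ x^6 as x → ∞), so the quotient → 0.
Adding the constant: 0 - 2 = -2. Limit = -2.

Final answer: -2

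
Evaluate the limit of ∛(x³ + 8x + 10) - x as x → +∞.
This is an ∞ − ∞ indeterminate form.
Multiply by (A² + AB + B²)/(A² + AB + B²) where A = ∛(x³+8x + 10), B = x to use A³ − B³ = (A−B)(A²+AB+B²); the x³ terms cancel, leaving (8x + 10)/(A²+AB+B²) with denominator ~ 3x², so the limit is 0.
Limit = 0.

Final answer: 0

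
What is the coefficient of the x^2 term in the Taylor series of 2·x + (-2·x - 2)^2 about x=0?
Expand to order 2: 2·x + (-2·x - 2)^2 = 4·x^2 + 10·x + 4 + O(x^3).
The coefficient of x^2 is 4.

Final answer: 4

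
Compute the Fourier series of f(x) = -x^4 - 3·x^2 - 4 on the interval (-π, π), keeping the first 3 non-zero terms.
(-36 + 8·π^2)·cos(x) - 2·π^2·cos(2·x) - π^4/5 - π^2 - 4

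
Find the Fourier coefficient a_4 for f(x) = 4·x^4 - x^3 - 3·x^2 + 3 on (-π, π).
a_4 = (1/π) ∫_{-π}^{π} f(x)·cos(4x) dx.
Evaluate the integral (use parity and integration by parts as needed): a_4 = -3/2 + 2·π^2.

Final answer: -3/2 + 2·π^2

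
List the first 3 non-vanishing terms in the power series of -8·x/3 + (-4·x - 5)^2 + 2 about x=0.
16·x^2 + 112·x/3 + 27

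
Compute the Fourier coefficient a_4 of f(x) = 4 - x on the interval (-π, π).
a_4 = (1/π) ∫_{-π}^{π} f(x)·cos(4x) dx.
Evaluate the integral (use parity and integration by parts as needed): a_4 = 0.

Final answer: 0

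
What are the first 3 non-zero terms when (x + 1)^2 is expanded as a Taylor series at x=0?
x^2 + 2·x + 1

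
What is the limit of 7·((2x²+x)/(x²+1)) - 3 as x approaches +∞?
Evaluate the dominant behaviour as x → +∞; each term tends to a finite value or vanishes.
Limit = 11.

Final answer: 11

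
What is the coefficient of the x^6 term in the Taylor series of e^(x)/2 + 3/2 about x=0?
Expand to order 6: e^(x)/2 + 3/2 = x^6/1440 + x^5/240 + x^4/48 + x^3/12 + x^2/4 + x/2 + 2 + O(x^7).
The coefficient of x^6 is 1/1440.

Final answer: 1/1440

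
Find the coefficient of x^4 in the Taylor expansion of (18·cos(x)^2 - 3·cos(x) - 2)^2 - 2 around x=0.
Expand to order 4: (18·cos(x)^2 - 3·cos(x) - 2)^2 - 2 = 425·x^4 - 429·x^2 + 167 + O(x^5).
The coefficient of x^4 is 425.

Final answer: 425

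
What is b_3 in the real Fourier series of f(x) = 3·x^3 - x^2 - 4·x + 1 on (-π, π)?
b_3 = (1/π) ∫_{-π}^{π} f(x)·sin(3x) dx.
Evaluate the integral (use parity and integration by parts as needed): b_3 = -4 + 2·π^2.

Final answer: -4 + 2·π^2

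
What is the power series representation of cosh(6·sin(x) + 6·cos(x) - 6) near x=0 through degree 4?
105·x^4/2 - 18·x^3 + 18·x^2 + 1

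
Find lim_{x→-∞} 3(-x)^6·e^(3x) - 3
The product is a 0·∞ indeterminate form at x → -∞.
Rewrite the product as 3(-x)^6 / e^(-3x) (an ∞/∞ form) and apply L'Hôpital, or use the standard hierarchy e^(3|x|) ≫ |(-x)^6| as x → -∞.
The indeterminate product → 0, so the limit = -3.

Final answer: -3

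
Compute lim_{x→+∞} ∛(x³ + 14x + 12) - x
This is an ∞ − ∞ indeterminate form.
Multiply by (A² + AB + B²)/(A² + AB + B²) where A = ∛(x³+14x + 12), B = x to use A³ − B³ = (A−B)(A²+AB+B²); the x³ terms cancel, leaving (14x + 12)/(A²+AB+B²) with denominator ~ 3x², so the limit is 0.
Limit = 0.

Final answer: 0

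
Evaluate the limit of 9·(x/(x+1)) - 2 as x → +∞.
Evaluate the dominant behaviour as x → +∞; each term tends to a finite value or vanishes.
Limit = 7.

Final answer: 7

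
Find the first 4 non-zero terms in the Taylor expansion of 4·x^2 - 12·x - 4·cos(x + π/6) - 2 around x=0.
-x^3/3 + x^2·(√(3) + 4) - 10·x - 2·√(3) - 2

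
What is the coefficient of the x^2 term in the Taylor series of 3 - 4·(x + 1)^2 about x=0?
Expand to order 2: 3 - 4·(x + 1)^2 = -4·x^2 - 8·x - 1 + O(x^3).
The coefficient of x^2 is -4.

Final answer: -4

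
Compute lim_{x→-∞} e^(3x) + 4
Evaluate the dominant behaviour as x → -∞; each term tends to a finite value or vanishes.
Limit = 4.

Final answer: 4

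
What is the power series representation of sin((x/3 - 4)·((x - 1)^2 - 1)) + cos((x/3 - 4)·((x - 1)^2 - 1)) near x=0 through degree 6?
-610997·x^6/810 - 9962·x^5/45 + 2758·x^4/9 - 143·x^3/3 - 110·x^2/3 + 8·x + 1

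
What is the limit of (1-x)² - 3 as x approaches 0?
Direct substitution at x = 0 gives -2.

Final answer: -2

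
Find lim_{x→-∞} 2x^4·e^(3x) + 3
The product is a 0·∞ indeterminate form at x → -∞.
Rewrite the product as 2x^4 / e^(-3x) (an ∞/∞ form) and apply L'Hôpital, or use the standard hierarchy e^(3|x|) ≫ |x^4| as x → -∞.
The indeterminate product → 0, so the limit = 3.

Final answer: 3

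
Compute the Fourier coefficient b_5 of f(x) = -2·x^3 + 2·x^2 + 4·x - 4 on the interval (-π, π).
b_5 = (1/π) ∫_{-π}^{π} f(x)·sin(5x) dx.
Evaluate the integral (use parity and integration by parts as needed): b_5 = 224/125 - 4·π^2/5.

Final answer: 224/125 - 4·π^2/5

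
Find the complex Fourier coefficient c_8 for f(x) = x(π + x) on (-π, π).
Compute the real Fourier coefficients first: a_8 = 1/16, b_8 = -π/4.
Then c_8 = (a_8 − i·b_8)/2 = 1/32 + i·π/8.

Final answer: 1/32 + i·π/8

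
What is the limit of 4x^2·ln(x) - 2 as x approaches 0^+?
The product is a 0·∞ indeterminate form at x → 0⁺.
Rewrite the product as 4·ln(x) / x^(-2) and apply L'Hôpital, or use the standard hierarchy x^(-2) ≫ |ln x| as x → 0⁺.
The indeterminate product → 0, so the limit = -2.

Final answer: -2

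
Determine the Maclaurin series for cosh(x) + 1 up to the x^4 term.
x^4/24 + x^2/2 + 2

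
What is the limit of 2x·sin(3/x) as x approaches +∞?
As x → +∞: let u = 3/x → 0⁺; then 2·x·sin(3/x) = 2·3·sin(u)/u → 2·3·1 = 6.
Limit = 6.

Final answer: 6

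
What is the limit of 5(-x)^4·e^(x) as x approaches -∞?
This is a 0·∞ indeterminate form at x → -∞.
Rewrite the product as 5(-x)^4 / e^(-x) (an ∞/∞ form) and apply L'Hôpital, or use the standard hierarchy e^(|x|) ≫ |(-x)^4| as x → -∞.
The indeterminate product → 0, so the limit = 0.

Final answer: 0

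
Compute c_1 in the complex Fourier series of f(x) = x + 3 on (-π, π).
Compute the real Fourier coefficients first: a_1 = 0, b_1 = 2.
Then c_1 = (a_1 − i·b_1)/2 = -i.

Final answer: -i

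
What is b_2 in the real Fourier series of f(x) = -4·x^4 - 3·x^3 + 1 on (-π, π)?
b_2 = (1/π) ∫_{-π}^{π} f(x)·sin(2x) dx.
Evaluate the integral (use parity and integration by parts as needed): b_2 = -9/2 + 3·π^2.

Final answer: -9/2 + 3·π^2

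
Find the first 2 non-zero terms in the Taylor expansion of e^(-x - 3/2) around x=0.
-x·e^(-3/2) + e^(-3/2)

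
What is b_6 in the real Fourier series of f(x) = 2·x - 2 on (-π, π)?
b_6 = (1/π) ∫_{-π}^{π} f(x)·sin(6x) dx.
Evaluate the integral (use parity and integration by parts as needed): b_6 = -2/3.

Final answer: -2/3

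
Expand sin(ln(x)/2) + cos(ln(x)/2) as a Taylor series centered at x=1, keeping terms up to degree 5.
1 + (x - 1)/2 - 3·(x - 1)^2/8 + 13·(x - 1)^3/48 - 79·(x - 1)^4/384 + 125·(x - 1)^5/768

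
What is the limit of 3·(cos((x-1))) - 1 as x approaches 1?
Direct substitution at x = 1 gives 2.

Final answer: 2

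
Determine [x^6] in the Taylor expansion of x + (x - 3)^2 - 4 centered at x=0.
Expand to order 6: x + (x - 3)^2 - 4 = x^2 - 5·x + 5 + O(x^7).
The coefficient of x^6 is 0.

Final answer: 0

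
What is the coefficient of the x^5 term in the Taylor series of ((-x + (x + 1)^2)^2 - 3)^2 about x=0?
Expand to order 5: ((-x + (x + 1)^2)^2 - 3)^2 = 16·x^5 + 13·x^4 + 4·x^3 - 8·x^2 - 8·x + 4 + O(x^6).
The coefficient of x^5 is 16.

Final answer: 16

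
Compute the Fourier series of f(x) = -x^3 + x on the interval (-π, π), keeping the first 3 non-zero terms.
(14 - 2·π^2)·sin(x) + (-5/2 + π^2)·sin(2·x) + (10/9 - 2·π^2/3)·sin(3·x)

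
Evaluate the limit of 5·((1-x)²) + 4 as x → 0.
Direct substitution at x = 0 gives 9.

Final answer: 9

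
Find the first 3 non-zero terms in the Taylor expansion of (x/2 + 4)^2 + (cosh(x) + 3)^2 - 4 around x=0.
17·x^2/4 + 4·x + 28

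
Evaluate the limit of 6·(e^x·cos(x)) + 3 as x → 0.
Direct substitution at x = 0 gives 9.

Final answer: 9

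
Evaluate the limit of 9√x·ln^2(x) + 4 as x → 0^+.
The product is a 0·∞ indeterminate form at x → 0⁺.
Rewrite the product as 9·ln^2(x) / x^(-1/2) and apply L'Hôpital, or use the standard hierarchy x^(-1/2) ≫ |ln x|^2 as x → 0⁺.
The indeterminate product → 0, so the limit = 4.

Final answer: 4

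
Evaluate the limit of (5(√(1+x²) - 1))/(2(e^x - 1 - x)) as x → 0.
Both numerator and denominator → 0 as x → 0; this is a 0/0 indeterminate form.
Expand each to leading order near x = 0: numerator ~ 5·x^2/2, denominator ~ x^2.
The limit of the ratio is 5/2.

Final answer: 5/2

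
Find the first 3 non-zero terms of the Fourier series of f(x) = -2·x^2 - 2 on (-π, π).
8·cos(x) - 2·cos(2·x) - 2·π^2/3 - 2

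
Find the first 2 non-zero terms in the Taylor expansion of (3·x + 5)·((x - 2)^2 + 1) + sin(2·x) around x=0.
25 - 3·x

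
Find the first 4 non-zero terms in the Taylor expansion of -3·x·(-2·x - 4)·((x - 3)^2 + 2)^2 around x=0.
204·x^4 - 96·x^3 - 858·x^2 + 1452·x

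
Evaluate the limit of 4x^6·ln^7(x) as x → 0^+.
This is a 0·∞ indeterminate form at x → 0⁺.
Rewrite the product as 4·ln^7(x) / x^(-6) and apply L'Hôpital, or use the standard hierarchy x^(-6) ≫ |ln x|^7 as x → 0⁺.
The indeterminate product → 0, so the limit = 0.

Final answer: 0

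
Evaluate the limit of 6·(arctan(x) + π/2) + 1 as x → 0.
Direct substitution at x = 0 gives 1 + 3·π.

Final answer: 1 + 3·π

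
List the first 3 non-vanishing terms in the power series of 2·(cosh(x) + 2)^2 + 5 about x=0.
x^4 + 6·x^2 + 23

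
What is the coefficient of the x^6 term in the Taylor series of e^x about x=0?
Expand to order 6: e^x = x^6/720 + x^5/120 + x^4/24 + x^3/6 + x^2/2 + x + 1 + O(x^7).
The coefficient of x^6 is 1/720.

Final answer: 1/720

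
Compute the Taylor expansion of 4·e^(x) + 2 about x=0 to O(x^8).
x^7/1260 + x^6/180 + x^5/30 + x^4/6 + 2·x^3/3 + 2·x^2 + 4·x + 6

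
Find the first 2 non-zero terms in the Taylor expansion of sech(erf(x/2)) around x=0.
-x^2/(2·π) + 1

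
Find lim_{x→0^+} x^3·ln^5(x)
This is a 0·∞ indeterminate form at x → 0⁺.
Rewrite the product as ln^5(x) / x^(-3) and apply L'Hôpital, or use the standard hierarchy x^(-3) ≫ |ln x|^5 as x → 0⁺.
The indeterminate product → 0, so the limit = 0.

Final answer: 0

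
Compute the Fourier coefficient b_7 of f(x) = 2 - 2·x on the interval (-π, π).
b_7 = (1/π) ∫_{-π}^{π} f(x)·sin(7x) dx.
Evaluate the integral (use parity and integration by parts as needed): b_7 = -4/7.

Final answer: -4/7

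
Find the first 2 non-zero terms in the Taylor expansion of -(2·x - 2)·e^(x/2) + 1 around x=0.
3 - x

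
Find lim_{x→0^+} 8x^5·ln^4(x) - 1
The product is a 0·∞ indeterminate form at x → 0⁺.
Rewrite the product as 8·ln^4(x) / x^(-5) and apply L'Hôpital, or use the standard hierarchy x^(-5) ≫ |ln x|^4 as x → 0⁺.
The indeterminate product → 0, so the limit = -1.

Final answer: -1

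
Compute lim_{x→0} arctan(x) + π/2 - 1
Direct substitution at x = 0 gives -1 + π/2.

Final answer: -1 + π/2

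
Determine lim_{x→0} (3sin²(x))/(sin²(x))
Both numerator and denominator → 0 as x → 0; this is a 0/0 indeterminate form.
Expand each to leading order near x = 0: numerator ~ 3·x^2, denominator ~ x^2.
The limit of the ratio is 3.

Final answer: 3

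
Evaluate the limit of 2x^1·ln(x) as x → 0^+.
This is a 0·∞ indeterminate form at x → 0⁺.
Rewrite the product as 2·ln(x) / x^(-1) and apply L'Hôpital, or use the standard hierarchy x^(-1) ≫ |ln x| as x → 0⁺.
The indeterminate product → 0, so the limit = 0.

Final answer: 0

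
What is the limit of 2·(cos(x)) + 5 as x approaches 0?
Direct substitution at x = 0 gives 7.

Final answer: 7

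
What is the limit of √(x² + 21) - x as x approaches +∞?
This is an ∞ − ∞ indeterminate form.
Multiply and divide by the conjugate √(x²+21) + x; the x² terms cancel, leaving 21/(√(x²+21)+x) → 0.
Limit = 0.

Final answer: 0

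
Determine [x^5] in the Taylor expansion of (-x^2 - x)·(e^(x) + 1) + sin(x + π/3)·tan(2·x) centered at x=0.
Expand to order 5: (-x^2 - x)·(e^(x) + 1) + sin(x + π/3)·tan(2·x) = x^5·(-5/24 + 181·√(3)/120) + x^4/2 + x^3·(-3/2 + 5·√(3)/6) - 2·x^2 + x·(-2 + √(3)) + O(x^6).
The coefficient of x^5 is -5/24 + 181·√(3)/120.

Final answer: -5/24 + 181·√(3)/120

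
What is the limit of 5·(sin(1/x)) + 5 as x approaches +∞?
Evaluate the dominant behaviour as x → +∞; each term tends to a finite value or vanishes.
Limit = 5.

Final answer: 5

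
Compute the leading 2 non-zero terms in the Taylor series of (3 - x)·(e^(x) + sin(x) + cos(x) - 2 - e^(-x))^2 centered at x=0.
3 - 19·x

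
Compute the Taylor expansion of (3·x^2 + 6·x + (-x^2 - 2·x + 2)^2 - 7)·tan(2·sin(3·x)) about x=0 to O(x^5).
-102·x^4 - 171·x^3 - 12·x^2 - 18·x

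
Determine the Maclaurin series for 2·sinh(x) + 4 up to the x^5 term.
x^5/60 + x^3/3 + 2·x + 4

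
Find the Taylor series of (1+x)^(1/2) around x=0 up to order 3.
x^3/16 - x^2/8 + x/2 + 1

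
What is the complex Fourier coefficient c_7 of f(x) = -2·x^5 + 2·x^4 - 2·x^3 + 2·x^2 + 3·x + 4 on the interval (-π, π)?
Compute the real Fourier coefficients first: a_7 = -16·π^2/49 - 296/2401, b_7 = -4·π^4/7 - 116·π^2/343 + 15102/16807.
Then c_7 = (a_7 − i·b_7)/2 = -8·π^2/49 - 148/2401 - 7551·i/16807 + 58·i·π^2/343 + 2·i·π^4/7.

Final answer: -8·π^2/49 - 148/2401 - 7551·i/16807 + 58·i·π^2/343 + 2·i·π^4/7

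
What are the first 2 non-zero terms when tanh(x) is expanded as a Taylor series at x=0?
-x^3/3 + x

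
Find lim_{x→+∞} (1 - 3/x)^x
As x → +∞: this is the defining limit (1 - 3/x)^x → e^(-3).
Limit = e^(-3).

Final answer: e^(-3)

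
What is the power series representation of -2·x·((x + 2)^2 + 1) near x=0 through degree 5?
-2·x^3 - 8·x^2 - 10·x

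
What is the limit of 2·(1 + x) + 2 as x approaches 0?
Direct substitution at x = 0 gives 4.

Final answer: 4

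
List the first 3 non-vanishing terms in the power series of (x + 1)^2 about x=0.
x^2 + 2·x + 1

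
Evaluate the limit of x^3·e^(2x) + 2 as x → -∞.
The product is a 0·∞ indeterminate form at x → -∞.
Rewrite the product as x^3 / e^(-2x) (an ∞/∞ form) and apply L'Hôpital, or use the standard hierarchy e^(2|x|) ≫ |x^3| as x → -∞.
The indeterminate product → 0, so the limit = 2.

Final answer: 2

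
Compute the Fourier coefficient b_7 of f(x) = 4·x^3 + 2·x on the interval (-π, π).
b_7 = (1/π) ∫_{-π}^{π} f(x)·sin(7x) dx.
Evaluate the integral (use parity and integration by parts as needed): b_7 = 148/343 + 8·π^2/7.

Final answer: 148/343 + 8·π^2/7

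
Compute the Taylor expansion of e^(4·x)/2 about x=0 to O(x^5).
16·x^4/3 + 16·x^3/3 + 4·x^2 + 2·x + 1/2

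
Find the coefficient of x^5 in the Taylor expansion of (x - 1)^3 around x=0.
Expand to order 5: (x - 1)^3 = x^3 - 3·x^2 + 3·x - 1 + O(x^6).
The coefficient of x^5 is 0.

Final answer: 0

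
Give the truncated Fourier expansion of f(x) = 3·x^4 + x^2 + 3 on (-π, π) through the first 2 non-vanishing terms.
(140 - 24·π^2)·cos(x) + 3 + π^2/3 + 3·π^4/5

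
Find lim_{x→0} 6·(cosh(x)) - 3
Direct substitution at x = 0 gives 3.

Final answer: 3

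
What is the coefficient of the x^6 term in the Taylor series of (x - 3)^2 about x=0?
Expand to order 6: (x - 3)^2 = x^2 - 6·x + 9 + O(x^7).
The coefficient of x^6 is 0.

Final answer: 0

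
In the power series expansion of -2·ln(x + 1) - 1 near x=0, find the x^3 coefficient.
Expand to order 3: -2·ln(x + 1) - 1 = -2·x^3/3 + x^2 - 2·x - 1 + O(x^4).
The coefficient of x^3 is -2/3.

Final answer: -2/3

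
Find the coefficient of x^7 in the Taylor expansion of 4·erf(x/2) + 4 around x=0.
Expand to order 7: 4·erf(x/2) + 4 = -x^7/(672·√(π)) + x^5/(40·√(π)) - x^3/(3·√(π)) + 4·x/√(π) + 4 + O(x^8).
The coefficient of x^7 is -1/(672·√(π)).

Final answer: -1/(672·√(π))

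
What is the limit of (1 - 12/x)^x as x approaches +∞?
As x → +∞: this is the defining limit (1 - 12/x)^x → e^(-12).
Limit = e^(-12).

Final answer: e^(-12)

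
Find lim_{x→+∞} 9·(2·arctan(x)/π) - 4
Evaluate the dominant behaviour as x → +∞; each term tends to a finite value or vanishes.
Limit = 5.

Final answer: 5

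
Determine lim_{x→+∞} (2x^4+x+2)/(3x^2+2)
This is an ∞/∞ indeterminate form as x → +∞.
Divide numerator and denominator by x^4 and let the lower-order terms vanish; the numerator's degree 4 exceeds the denominator's degree 2, so the quotient diverges.
Limit = ∞.

Final answer: ∞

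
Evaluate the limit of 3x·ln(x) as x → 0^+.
This is a 0·∞ indeterminate form at x → 0⁺.
Rewrite the product as 3·ln(x) / x^(-1) and apply L'Hôpital, or use the standard hierarchy x^(-1) ≫ |ln x| as x → 0⁺.
The indeterminate product → 0, so the limit = 0.

Final answer: 0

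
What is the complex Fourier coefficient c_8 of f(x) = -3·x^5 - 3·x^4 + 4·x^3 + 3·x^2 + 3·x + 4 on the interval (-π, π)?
Compute the real Fourier coefficients first: a_8 = 57/256 - 3·π^2/8, b_8 = -79·π^2/64 - 1299/2048 + 3·π^4/4.
Then c_8 = (a_8 − i·b_8)/2 = -3·π^2/16 + 57/512 - 3·i·π^4/8 + 1299·i/4096 + 79·i·π^2/128.

Final answer: -3·π^2/16 + 57/512 - 3·i·π^4/8 + 1299·i/4096 + 79·i·π^2/128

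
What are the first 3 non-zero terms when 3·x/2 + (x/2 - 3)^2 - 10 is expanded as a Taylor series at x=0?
x^2/4 - 3·x/2 - 1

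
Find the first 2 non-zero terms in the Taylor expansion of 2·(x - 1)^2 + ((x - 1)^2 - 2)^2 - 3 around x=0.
-4·x^3 + 4·x^2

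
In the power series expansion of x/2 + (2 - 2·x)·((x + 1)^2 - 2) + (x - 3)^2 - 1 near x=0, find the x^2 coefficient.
Expand to order 2: x/2 + (2 - 2·x)·((x + 1)^2 - 2) + (x - 3)^2 - 1 = -x^2 + x/2 + 6 + O(x^3).
The coefficient of x^2 is -1.

Final answer: -1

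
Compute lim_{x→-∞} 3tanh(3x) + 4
Evaluate the dominant behaviour as x → -∞; each term tends to a finite value or vanishes.
Limit = 1.

Final answer: 1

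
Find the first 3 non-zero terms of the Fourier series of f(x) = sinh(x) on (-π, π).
sin(x)·sinh(π)/π - 4·sin(2·x)·sinh(π)/(5·π) + 3·sin(3·x)·sinh(π)/(5·π)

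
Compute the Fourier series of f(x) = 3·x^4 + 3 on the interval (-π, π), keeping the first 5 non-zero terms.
(144 - 24·π^2)·cos(x) + (-9 + 6·π^2)·cos(2·x) + (16/9 - 8·π^2/3)·cos(3·x) + (-9/16 + 3·π^2/2)·cos(4·x) + 3 + 3·π^4/5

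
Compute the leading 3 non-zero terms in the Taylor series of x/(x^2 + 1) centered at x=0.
x^5 - x^3 + x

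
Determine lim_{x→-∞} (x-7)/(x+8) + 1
Evaluate the dominant behaviour as x → -∞; each term tends to a finite value or vanishes.
Limit = 2.

Final answer: 2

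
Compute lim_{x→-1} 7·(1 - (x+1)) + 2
Direct substitution at x = -1 gives 9.

Final answer: 9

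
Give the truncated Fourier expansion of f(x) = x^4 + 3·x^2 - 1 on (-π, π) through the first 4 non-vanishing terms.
(36 - 8·π^2)·cos(x) + 2·π^2·cos(2·x) + (-8·π^2/9 - 20/27)·cos(3·x) - 1 + π^2 + π^4/5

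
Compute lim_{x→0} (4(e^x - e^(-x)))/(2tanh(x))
Both numerator and denominator → 0 as x → 0; this is a 0/0 indeterminate form.
Expand each to leading order near x = 0: numerator ~ 8·x, denominator ~ 2·x.
The limit of the ratio is 4.

Final answer: 4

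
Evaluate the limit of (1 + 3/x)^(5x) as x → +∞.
As x → +∞: write (1 + 3/x)^(5x) = ((1 + 3/x)^x)^5 → (e^3)^5 = e^15.
Limit = e^(15).

Final answer: e^(15)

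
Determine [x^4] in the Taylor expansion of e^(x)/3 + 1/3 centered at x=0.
Expand to order 4: e^(x)/3 + 1/3 = x^4/72 + x^3/18 + x^2/6 + x/3 + 2/3 + O(x^5).
The coefficient of x^4 is 1/72.

Final answer: 1/72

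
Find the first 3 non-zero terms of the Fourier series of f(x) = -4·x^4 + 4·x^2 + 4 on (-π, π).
(-208 + 32·π^2)·cos(x) + (16 - 8·π^2)·cos(2·x) - 4·π^4/5 + 4 + 4·π^2/3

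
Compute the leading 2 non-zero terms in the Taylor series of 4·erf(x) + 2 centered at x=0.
8·x/√(π) + 2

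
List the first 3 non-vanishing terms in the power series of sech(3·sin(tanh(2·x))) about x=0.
342·x^4 - 18·x^2 + 1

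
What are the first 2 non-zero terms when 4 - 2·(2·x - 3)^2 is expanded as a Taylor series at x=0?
24·x - 14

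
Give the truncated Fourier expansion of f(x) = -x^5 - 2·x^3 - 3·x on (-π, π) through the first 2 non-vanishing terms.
(-222 - 2·π^4 + 36·π^2)·sin(x) + (-3·π^2 + 15/2 + π^4)·sin(2·x)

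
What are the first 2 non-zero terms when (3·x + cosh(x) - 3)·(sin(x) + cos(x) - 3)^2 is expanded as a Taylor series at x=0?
20·x - 8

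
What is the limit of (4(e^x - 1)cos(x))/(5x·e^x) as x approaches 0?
Both numerator and denominator → 0 as x → 0; this is a 0/0 indeterminate form.
Expand each to leading order near x = 0: numerator ~ 4·x, denominator ~ 5·x.
The limit of the ratio is 4/5.

Final answer: 4/5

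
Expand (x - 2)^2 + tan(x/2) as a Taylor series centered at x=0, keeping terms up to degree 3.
x^3/24 + x^2 - 7·x/2 + 4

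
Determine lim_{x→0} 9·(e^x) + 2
Direct substitution at x = 0 gives 11.

Final answer: 11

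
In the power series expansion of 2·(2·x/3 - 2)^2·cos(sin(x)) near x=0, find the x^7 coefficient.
Expand to order 7: 2·(2·x/3 - 2)^2·cos(sin(x)) = 37·x^7/135 - 61·x^6/270 - 10·x^5/9 + 11·x^4/9 + 8·x^3/3 - 28·x^2/9 - 16·x/3 + 8 + O(x^8).
The coefficient of x^7 is 37/135.

Final answer: 37/135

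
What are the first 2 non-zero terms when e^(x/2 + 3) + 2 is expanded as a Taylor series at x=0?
x·e^(3)/2 + 2 + e^(3)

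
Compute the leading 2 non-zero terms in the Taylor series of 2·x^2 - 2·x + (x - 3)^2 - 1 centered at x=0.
8 - 8·x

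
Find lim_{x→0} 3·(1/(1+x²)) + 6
Direct substitution at x = 0 gives 9.

Final answer: 9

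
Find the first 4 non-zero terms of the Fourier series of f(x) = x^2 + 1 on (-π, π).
-4·cos(x) + cos(2·x) - 4·cos(3·x)/9 + 1 + π^2/3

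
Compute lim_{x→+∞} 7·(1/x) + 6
Evaluate the dominant behaviour as x → +∞; each term tends to a finite value or vanishes.
Limit = 6.

Final answer: 6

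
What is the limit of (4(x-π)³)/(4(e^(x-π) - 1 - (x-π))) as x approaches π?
Both numerator and denominator → 0 as x → π; this is a 0/0 indeterminate form.
Expand each to leading order near x = π: numerator ~ 4·(x - π)^3, denominator ~ 2·(x - π)^2.
The limit of the ratio is 0.

Final answer: 0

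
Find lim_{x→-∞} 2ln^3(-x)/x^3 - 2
The quotient is an ∞/∞ indeterminate form as x → -∞.
Compare growth rates of the dominant terms (exponentials ≫ polynomials ≫ logarithms), or apply L'Hôpital's rule; the quotient → 0.
Adding the constant: 0 - 2 = -2. Limit = -2.

Final answer: -2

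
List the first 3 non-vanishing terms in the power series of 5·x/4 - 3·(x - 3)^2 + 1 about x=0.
-3·x^2 + 77·x/4 - 26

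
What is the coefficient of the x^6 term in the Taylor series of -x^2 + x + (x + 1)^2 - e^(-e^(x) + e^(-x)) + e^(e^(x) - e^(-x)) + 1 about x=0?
Expand to order 6: -x^2 + x + (x + 1)^2 - e^(-e^(x) + e^(-x)) + e^(e^(x) - e^(-x)) + 1 = 19·x^5/10 + 10·x^3/3 + 7·x + 2 + O(x^7).
The coefficient of x^6 is 0.

Final answer: 0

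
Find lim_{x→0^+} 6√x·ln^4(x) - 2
The product is a 0·∞ indeterminate form at x → 0⁺.
Rewrite the product as 6·ln^4(x) / x^(-1/2) and apply L'Hôpital, or use the standard hierarchy x^(-1/2) ≫ |ln x|^4 as x → 0⁺.
The indeterminate product → 0, so the limit = -2.

Final answer: -2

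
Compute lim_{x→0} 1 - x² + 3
Direct substitution at x = 0 gives 4.

Final answer: 4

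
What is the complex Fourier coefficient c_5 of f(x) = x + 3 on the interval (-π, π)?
Compute the real Fourier coefficients first: a_5 = 0, b_5 = 2/5.
Then c_5 = (a_5 − i·b_5)/2 = -i/5.

Final answer: -i/5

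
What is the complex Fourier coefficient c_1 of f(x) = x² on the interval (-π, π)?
Compute the real Fourier coefficients first: a_1 = -4, b_1 = 0.
Then c_1 = (a_1 − i·b_1)/2 = -2.

Final answer: -2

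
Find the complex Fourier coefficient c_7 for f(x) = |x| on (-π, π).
Compute the real Fourier coefficients first: a_7 = -4/(49·π), b_7 = 0.
Then c_7 = (a_7 − i·b_7)/2 = -2/(49·π).

Final answer: -2/(49·π)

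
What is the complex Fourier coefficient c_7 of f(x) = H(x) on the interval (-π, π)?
Compute the real Fourier coefficients first: a_7 = 0, b_7 = 2/(7·π).
Then c_7 = (a_7 − i·b_7)/2 = -i/(7·π).

Final answer: -i/(7·π)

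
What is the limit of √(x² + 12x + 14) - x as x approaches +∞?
This is an ∞ − ∞ indeterminate form.
Multiply and divide by the conjugate √(x²+12x + 14) + x; the x² terms cancel, leaving (12x + 14)/(√(x²+12x + 14)+x) → 12/2 = 6.
Limit = 6.

Final answer: 6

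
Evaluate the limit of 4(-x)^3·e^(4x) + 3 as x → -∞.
The product is a 0·∞ indeterminate form at x → -∞.
Rewrite the product as 4(-x)^3 / e^(-4x) (an ∞/∞ form) and apply L'Hôpital, or use the standard hierarchy e^(4|x|) ≫ |(-x)^3| as x → -∞.
The indeterminate product → 0, so the limit = 3.

Final answer: 3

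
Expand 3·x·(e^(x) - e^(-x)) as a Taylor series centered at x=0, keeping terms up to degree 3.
6·x^2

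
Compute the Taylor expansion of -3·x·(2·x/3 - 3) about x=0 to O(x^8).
-2·x^2 + 9·x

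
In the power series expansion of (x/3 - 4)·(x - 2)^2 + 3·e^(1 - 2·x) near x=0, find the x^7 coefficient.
Expand to order 7: (x/3 - 4)·(x - 2)^2 + 3·e^(1 - 2·x) = -8·e·x^7/105 + 4·e·x^6/15 - 4·e·x^5/5 + 2·e·x^4 + x^3·(1/3 - 4·e) + x^2·(-16/3 + 6·e) + x·(52/3 - 6·e) - 16 + 3·e + O(x^8).
The coefficient of x^7 is -8·e/105.

Final answer: -8·e/105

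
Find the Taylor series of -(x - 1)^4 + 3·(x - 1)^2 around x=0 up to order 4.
-x^4 + 4·x^3 - 3·x^2 - 2·x + 2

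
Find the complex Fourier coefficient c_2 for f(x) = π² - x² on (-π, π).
Compute the real Fourier coefficients first: a_2 = -1, b_2 = 0.
Then c_2 = (a_2 − i·b_2)/2 = -1/2.

Final answer: -1/2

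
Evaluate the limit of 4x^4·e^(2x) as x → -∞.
This is a 0·∞ indeterminate form at x → -∞.
Rewrite the product as 4x^4 / e^(-2x) (an ∞/∞ form) and apply L'Hôpital, or use the standard hierarchy e^(2|x|) ≫ |x^4| as x → -∞.
The indeterminate product → 0, so the limit = 0.

Final answer: 0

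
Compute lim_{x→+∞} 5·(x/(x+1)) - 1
Evaluate the dominant behaviour as x → +∞; each term tends to a finite value or vanishes.
Limit = 4.

Final answer: 4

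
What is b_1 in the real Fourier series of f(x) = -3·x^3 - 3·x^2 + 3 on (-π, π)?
b_1 = (1/π) ∫_{-π}^{π} f(x)·sin(1x) dx.
Evaluate the integral (use parity and integration by parts as needed): b_1 = 36 - 6·π^2.

Final answer: 36 - 6·π^2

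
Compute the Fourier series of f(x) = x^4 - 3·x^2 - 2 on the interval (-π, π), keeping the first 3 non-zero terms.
(60 - 8·π^2)·cos(x) + (-6 + 2·π^2)·cos(2·x) - π^2 - 2 + π^4/5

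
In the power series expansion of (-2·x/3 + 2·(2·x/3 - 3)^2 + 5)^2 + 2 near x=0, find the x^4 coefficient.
Expand to order 4: (-2·x/3 + 2·(2·x/3 - 3)^2 + 5)^2 + 2 = 64·x^4/81 - 416·x^3/27 + 116·x^2 - 1196·x/3 + 531 + O(x^5).
The coefficient of x^4 is 64/81.

Final answer: 64/81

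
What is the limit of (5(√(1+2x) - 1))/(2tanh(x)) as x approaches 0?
Both numerator and denominator → 0 as x → 0; this is a 0/0 indeterminate form.
Expand each to leading order near x = 0: numerator ~ 5·x, denominator ~ 2·x.
The limit of the ratio is 5/2.

Final answer: 5/2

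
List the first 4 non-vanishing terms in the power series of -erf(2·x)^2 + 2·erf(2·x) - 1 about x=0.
-32·x^3/(3·√(π)) - 16·x^2/π + 8·x/√(π) - 1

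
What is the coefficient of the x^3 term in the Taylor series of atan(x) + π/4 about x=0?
Expand to order 3: atan(x) + π/4 = -x^3/3 + x + π/4 + O(x^4).
The coefficient of x^3 is -1/3.

Final answer: -1/3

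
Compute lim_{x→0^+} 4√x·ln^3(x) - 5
The product is a 0·∞ indeterminate form at x → 0⁺.
Rewrite the product as 4·ln^3(x) / x^(-1/2) and apply L'Hôpital, or use the standard hierarchy x^(-1/2) ≫ |ln x|^3 as x → 0⁺.
The indeterminate product → 0, so the limit = -5.

Final answer: -5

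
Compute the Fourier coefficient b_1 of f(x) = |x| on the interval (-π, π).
b_1 = (1/π) ∫_{-π}^{π} f(x)·sin(1x) dx.
Evaluate the integral (use parity and integration by parts as needed): b_1 = 0.

Final answer: 0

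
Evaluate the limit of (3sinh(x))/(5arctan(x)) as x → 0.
Both numerator and denominator → 0 as x → 0; this is a 0/0 indeterminate form.
Expand each to leading order near x = 0: numerator ~ 3·x, denominator ~ 5·x.
The limit of the ratio is 3/5.

Final answer: 3/5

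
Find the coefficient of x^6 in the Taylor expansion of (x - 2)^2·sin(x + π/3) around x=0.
Expand to order 6: (x - 2)^2·sin(x + π/3) = x^6·(-1/60 + 13·√(3)/720) + x^5·(-√(3)/12 - 1/15) + x^4·(1/3 - √(3)/6) + x^3·(1/6 + √(3)) + x^2·(-2 - √(3)/2) + x·(2 - 2·√(3)) + 2·√(3) + O(x^7).
The coefficient of x^6 is -1/60 + 13·√(3)/720.

Final answer: -1/60 + 13·√(3)/720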